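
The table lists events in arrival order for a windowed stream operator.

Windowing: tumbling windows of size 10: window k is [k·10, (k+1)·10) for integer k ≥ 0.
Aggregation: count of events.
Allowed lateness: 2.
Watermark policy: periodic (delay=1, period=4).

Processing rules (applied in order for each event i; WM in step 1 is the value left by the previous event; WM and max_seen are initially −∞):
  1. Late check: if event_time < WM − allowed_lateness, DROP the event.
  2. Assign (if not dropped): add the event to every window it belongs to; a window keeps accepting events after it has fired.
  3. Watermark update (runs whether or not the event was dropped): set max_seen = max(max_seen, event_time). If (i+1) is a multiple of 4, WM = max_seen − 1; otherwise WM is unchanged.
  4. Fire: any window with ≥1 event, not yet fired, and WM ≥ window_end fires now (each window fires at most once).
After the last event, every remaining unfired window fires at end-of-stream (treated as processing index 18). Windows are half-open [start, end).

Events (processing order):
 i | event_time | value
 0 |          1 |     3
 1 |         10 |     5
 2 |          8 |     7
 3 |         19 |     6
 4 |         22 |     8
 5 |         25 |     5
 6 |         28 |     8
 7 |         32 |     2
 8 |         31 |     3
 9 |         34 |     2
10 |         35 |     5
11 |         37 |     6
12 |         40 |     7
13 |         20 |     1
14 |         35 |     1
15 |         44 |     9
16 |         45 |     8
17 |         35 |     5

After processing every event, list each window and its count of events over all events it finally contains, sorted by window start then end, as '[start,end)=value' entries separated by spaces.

[0,10)=2 [10,20)=2 [20,30)=3 [30,40)=6 [40,50)=3

i=0 t=1 v=3: → [0,10); WM=−∞
i=1 t=10 v=5: → [10,20); WM=−∞
i=2 t=8 v=7: → [0,10); WM=−∞
i=3 t=19 v=6: → [10,20); WM=18; [0,10) fires=2
i=4 t=22 v=8: → [20,30); WM=18
i=5 t=25 v=5: → [20,30); WM=18
i=6 t=28 v=8: → [20,30); WM=18
i=7 t=32 v=2: → [30,40); WM=31; [10,20) fires=2 [20,30) fires=3
i=8 t=31 v=3: → [30,40); WM=31
i=9 t=34 v=2: → [30,40); WM=31
i=10 t=35 v=5: → [30,40); WM=31
i=11 t=37 v=6: → [30,40); WM=36
i=12 t=40 v=7: → [40,50); WM=36
i=13 t=20 v=1: DROP (t<36-2); WM=36
i=14 t=35 v=1: → [30,40); WM=36
i=15 t=44 v=9: → [40,50); WM=43; [30,40) fires=6
i=16 t=45 v=8: → [40,50); WM=43
i=17 t=35 v=5: DROP (t<43-2); WM=43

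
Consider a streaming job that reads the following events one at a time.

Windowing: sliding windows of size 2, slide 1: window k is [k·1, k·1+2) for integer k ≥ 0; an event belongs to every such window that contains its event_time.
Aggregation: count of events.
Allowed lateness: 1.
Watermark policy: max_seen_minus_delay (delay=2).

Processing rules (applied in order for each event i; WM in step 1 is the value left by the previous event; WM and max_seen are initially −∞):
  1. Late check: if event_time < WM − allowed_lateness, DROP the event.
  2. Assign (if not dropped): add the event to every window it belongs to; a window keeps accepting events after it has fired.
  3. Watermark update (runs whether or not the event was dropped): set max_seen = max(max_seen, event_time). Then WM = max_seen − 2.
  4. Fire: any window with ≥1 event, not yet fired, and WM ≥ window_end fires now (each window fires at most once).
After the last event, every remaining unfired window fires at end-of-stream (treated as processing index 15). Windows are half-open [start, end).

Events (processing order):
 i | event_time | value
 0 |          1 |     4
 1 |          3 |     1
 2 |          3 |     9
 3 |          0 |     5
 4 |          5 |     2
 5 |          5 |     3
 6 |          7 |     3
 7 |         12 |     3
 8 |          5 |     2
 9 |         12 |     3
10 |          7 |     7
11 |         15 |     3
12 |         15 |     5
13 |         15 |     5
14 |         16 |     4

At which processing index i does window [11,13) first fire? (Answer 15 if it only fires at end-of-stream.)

11

i=0 t=1 v=4: → [1,3),[0,2); WM=-1
i=1 t=3 v=1: → [3,5),[2,4); WM=1
i=2 t=3 v=9: → [3,5),[2,4); WM=1
i=3 t=0 v=5: → [0,2); WM=1
i=4 t=5 v=2: → [5,7),[4,6); WM=3; [0,2) fires=2 [1,3) fires=1
i=5 t=5 v=3: → [5,7),[4,6); WM=3
i=6 t=7 v=3: → [7,9),[6,8); WM=5; [2,4) fires=2 [3,5) fires=2
i=7 t=12 v=3: → [12,14),[11,13); WM=10; [4,6) fires=2 [5,7) fires=2 [6,8) fires=1 [7,9) fires=1
i=8 t=5 v=2: DROP (t<10-1); WM=10
i=9 t=12 v=3: → [12,14),[11,13); WM=10
i=10 t=7 v=7: DROP (t<10-1); WM=10
i=11 t=15 v=3: → [15,17),[14,16); WM=13; [11,13) fires=2
i=12 t=15 v=5: → [15,17),[14,16); WM=13
i=13 t=15 v=5: → [15,17),[14,16); WM=13
i=14 t=16 v=4: → [16,18),[15,17); WM=14; [12,14) fires=2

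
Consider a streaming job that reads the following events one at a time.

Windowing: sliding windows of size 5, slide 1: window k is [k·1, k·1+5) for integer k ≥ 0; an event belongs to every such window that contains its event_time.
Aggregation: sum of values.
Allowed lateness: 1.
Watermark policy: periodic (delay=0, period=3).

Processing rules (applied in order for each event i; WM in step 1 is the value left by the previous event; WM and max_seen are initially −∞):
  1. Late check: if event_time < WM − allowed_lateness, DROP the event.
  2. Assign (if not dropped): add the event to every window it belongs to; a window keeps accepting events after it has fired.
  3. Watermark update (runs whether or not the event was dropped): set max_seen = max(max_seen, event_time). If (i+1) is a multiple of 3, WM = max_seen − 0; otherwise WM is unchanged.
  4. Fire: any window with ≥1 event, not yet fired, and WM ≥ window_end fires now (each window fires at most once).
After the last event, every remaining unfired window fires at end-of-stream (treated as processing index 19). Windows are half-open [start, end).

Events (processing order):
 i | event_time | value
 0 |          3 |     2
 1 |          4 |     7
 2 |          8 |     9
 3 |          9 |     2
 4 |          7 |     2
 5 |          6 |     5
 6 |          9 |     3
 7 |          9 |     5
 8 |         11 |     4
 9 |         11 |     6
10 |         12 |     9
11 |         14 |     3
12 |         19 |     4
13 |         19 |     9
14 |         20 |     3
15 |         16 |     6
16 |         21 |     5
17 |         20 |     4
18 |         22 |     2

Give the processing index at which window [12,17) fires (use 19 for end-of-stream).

i=0 t=3 v=2: → [3,8),[2,7),[1,6),[0,5); WM=−∞
i=1 t=4 v=7: → [4,9),[3,8),[2,7),[1,6),[0,5); WM=−∞
i=2 t=8 v=9: → [8,13),[7,12),[6,11),[5,10),[4,9); WM=8; [0,5) fires=9 [1,6) fires=9 [2,7) fires=9 [3,8) fires=9
i=3 t=9 v=2: → [9,14),[8,13),[7,12),[6,11),[5,10); WM=8
i=4 t=7 v=2: → [7,12),[6,11),[5,10),[4,9),[3,8); WM=8
i=5 t=6 v=5: DROP (t<8-1); WM=9; [4,9) fires=18
i=6 t=9 v=3: → [9,14),[8,13),[7,12),[6,11),[5,10); WM=9
i=7 t=9 v=5: → [9,14),[8,13),[7,12),[6,11),[5,10); WM=9
i=8 t=11 v=4: → [11,16),[10,15),[9,14),[8,13),[7,12); WM=11; [5,10) fires=21 [6,11) fires=21
i=9 t=11 v=6: → [11,16),[10,15),[9,14),[8,13),[7,12); WM=11
i=10 t=12 v=9: → [12,17),[11,16),[10,15),[9,14),[8,13); WM=11
i=11 t=14 v=3: → [14,19),[13,18),[12,17),[11,16),[10,15); WM=14; [7,12) fires=31 [8,13) fires=38 [9,14) fires=29
i=12 t=19 v=4: → [19,24),[18,23),[17,22),[16,21),[15,20); WM=14
i=13 t=19 v=9: → [19,24),[18,23),[17,22),[16,21),[15,20); WM=14
i=14 t=20 v=3: → [20,25),[19,24),[18,23),[17,22),[16,21); WM=20; [10,15) fires=22 [11,16) fires=22 [12,17) fires=12 [13,18) fires=3 [14,19) fires=3 [15,20) fires=13
i=15 t=16 v=6: DROP (t<20-1); WM=20
i=16 t=21 v=5: → [21,26),[20,25),[19,24),[18,23),[17,22); WM=20
i=17 t=20 v=4: → [20,25),[19,24),[18,23),[17,22),[16,21); WM=21; [16,21) fires=20
i=18 t=22 v=2: → [22,27),[21,26),[20,25),[19,24),[18,23); WM=21

14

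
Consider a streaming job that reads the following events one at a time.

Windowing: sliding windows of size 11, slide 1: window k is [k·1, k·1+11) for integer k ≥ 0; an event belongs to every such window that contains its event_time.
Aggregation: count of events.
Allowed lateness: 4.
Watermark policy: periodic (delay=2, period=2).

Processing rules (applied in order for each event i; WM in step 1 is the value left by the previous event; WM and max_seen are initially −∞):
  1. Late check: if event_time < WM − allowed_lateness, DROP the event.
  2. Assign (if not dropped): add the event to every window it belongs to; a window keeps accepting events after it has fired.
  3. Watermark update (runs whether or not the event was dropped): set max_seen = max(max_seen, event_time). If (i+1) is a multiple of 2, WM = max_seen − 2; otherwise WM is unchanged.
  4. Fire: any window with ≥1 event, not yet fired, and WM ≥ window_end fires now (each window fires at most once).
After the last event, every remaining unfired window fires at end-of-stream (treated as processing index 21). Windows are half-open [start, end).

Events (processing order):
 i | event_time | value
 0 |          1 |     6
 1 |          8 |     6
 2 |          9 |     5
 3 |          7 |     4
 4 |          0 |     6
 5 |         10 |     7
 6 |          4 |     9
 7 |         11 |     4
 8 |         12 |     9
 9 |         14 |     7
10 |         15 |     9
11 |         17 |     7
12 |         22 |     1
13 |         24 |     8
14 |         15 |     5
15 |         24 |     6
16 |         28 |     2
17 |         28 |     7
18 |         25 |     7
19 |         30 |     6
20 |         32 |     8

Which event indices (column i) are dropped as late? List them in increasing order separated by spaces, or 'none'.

i=0 t=1 v=6: → [1,12),[0,11); WM=−∞
i=1 t=8 v=6: → [8,19),[7,18),[6,17),[5,16),[4,15),[3,14),[2,13),[1,12),[0,11); WM=6
i=2 t=9 v=5: → [9,20),[8,19),[7,18),[6,17),[5,16),[4,15),[3,14),[2,13),[1,12),[0,11); WM=6
i=3 t=7 v=4: → [7,18),[6,17),[5,16),[4,15),[3,14),[2,13),[1,12),[0,11); WM=7
i=4 t=0 v=6: DROP (t<7-4); WM=7
i=5 t=10 v=7: → [10,21),[9,20),[8,19),[7,18),[6,17),[5,16),[4,15),[3,14),[2,13),[1,12),[0,11); WM=8
i=6 t=4 v=9: → [4,15),[3,14),[2,13),[1,12),[0,11); WM=8
i=7 t=11 v=4: → [11,22),[10,21),[9,20),[8,19),[7,18),[6,17),[5,16),[4,15),[3,14),[2,13),[1,12); WM=9
i=8 t=12 v=9: → [12,23),[11,22),[10,21),[9,20),[8,19),[7,18),[6,17),[5,16),[4,15),[3,14),[2,13); WM=9
i=9 t=14 v=7: → [14,25),[13,24),[12,23),[11,22),[10,21),[9,20),[8,19),[7,18),[6,17),[5,16),[4,15); WM=12; [0,11) fires=6 [1,12) fires=7
i=10 t=15 v=9: → [15,26),[14,25),[13,24),[12,23),[11,22),[10,21),[9,20),[8,19),[7,18),[6,17),[5,16); WM=12
i=11 t=17 v=7: → [17,28),[16,27),[15,26),[14,25),[13,24),[12,23),[11,22),[10,21),[9,20),[8,19),[7,18); WM=15; [2,13) fires=7 [3,14) fires=7 [4,15) fires=8
i=12 t=22 v=1: → [22,33),[21,32),[20,31),[19,30),[18,29),[17,28),[16,27),[15,26),[14,25),[13,24),[12,23); WM=15
i=13 t=24 v=8: → [24,35),[23,34),[22,33),[21,32),[20,31),[19,30),[18,29),[17,28),[16,27),[15,26),[14,25); WM=22; [5,16) fires=8 [6,17) fires=8 [7,18) fires=9 [8,19) fires=8 [9,20) fires=7 [10,21) fires=6 [11,22) fires=5
i=14 t=15 v=5: DROP (t<22-4); WM=22
i=15 t=24 v=6: → [24,35),[23,34),[22,33),[21,32),[20,31),[19,30),[18,29),[17,28),[16,27),[15,26),[14,25); WM=22
i=16 t=28 v=2: → [28,39),[27,38),[26,37),[25,36),[24,35),[23,34),[22,33),[21,32),[20,31),[19,30),[18,29); WM=22
i=17 t=28 v=7: → [28,39),[27,38),[26,37),[25,36),[24,35),[23,34),[22,33),[21,32),[20,31),[19,30),[18,29); WM=26; [12,23) fires=5 [13,24) fires=4 [14,25) fires=6 [15,26) fires=5
i=18 t=25 v=7: → [25,36),[24,35),[23,34),[22,33),[21,32),[20,31),[19,30),[18,29),[17,28),[16,27),[15,26); WM=26
i=19 t=30 v=6: → [30,41),[29,40),[28,39),[27,38),[26,37),[25,36),[24,35),[23,34),[22,33),[21,32),[20,31); WM=28; [16,27) fires=5 [17,28) fires=5
i=20 t=32 v=8: → [32,43),[31,42),[30,41),[29,40),[28,39),[27,38),[26,37),[25,36),[24,35),[23,34),[22,33); WM=28

4 14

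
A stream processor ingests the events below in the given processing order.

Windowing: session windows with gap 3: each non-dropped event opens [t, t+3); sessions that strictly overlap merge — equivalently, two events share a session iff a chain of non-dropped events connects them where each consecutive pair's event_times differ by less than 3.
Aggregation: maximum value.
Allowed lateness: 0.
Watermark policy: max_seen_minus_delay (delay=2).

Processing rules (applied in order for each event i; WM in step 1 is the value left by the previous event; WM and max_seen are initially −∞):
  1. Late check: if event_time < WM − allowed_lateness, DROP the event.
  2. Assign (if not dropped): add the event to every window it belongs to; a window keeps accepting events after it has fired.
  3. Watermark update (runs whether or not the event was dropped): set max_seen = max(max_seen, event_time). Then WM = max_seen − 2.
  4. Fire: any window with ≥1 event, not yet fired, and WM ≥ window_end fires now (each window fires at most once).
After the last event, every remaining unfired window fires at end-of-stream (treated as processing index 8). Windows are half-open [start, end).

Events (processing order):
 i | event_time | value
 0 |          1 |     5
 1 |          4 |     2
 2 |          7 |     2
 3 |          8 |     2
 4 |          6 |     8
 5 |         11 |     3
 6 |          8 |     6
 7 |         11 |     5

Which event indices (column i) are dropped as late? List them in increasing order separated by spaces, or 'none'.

6

i=0 t=1 v=5: → [1,4); WM=-1
i=1 t=4 v=2: → [4,7); WM=2
i=2 t=7 v=2: → [7,10); WM=5
i=3 t=8 v=2: → [7,11); WM=6
i=4 t=6 v=8: → [4,11); WM=6
i=5 t=11 v=3: → [11,14); WM=9
i=6 t=8 v=6: DROP (t<9-0); WM=9
i=7 t=11 v=5: → [11,14); WM=9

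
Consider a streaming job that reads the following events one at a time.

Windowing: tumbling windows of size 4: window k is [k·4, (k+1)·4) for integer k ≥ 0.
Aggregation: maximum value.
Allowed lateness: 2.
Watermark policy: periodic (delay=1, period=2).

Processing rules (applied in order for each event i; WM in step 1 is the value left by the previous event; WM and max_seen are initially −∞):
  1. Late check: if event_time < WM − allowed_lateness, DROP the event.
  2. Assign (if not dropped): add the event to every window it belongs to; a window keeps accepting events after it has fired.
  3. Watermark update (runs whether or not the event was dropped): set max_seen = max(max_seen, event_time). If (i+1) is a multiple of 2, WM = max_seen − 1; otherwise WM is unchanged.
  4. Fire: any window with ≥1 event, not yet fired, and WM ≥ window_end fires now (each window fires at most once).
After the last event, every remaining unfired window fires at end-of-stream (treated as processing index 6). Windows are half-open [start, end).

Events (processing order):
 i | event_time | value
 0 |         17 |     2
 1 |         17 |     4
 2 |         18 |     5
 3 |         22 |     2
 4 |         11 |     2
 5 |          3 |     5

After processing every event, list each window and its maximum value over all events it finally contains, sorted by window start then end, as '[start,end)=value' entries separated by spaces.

i=0 t=17 v=2: → [16,20); WM=−∞
i=1 t=17 v=4: → [16,20); WM=16
i=2 t=18 v=5: → [16,20); WM=16
i=3 t=22 v=2: → [20,24); WM=21; [16,20) fires=5
i=4 t=11 v=2: DROP (t<21-2); WM=21
i=5 t=3 v=5: DROP (t<21-2); WM=21

[16,20)=5 [20,24)=2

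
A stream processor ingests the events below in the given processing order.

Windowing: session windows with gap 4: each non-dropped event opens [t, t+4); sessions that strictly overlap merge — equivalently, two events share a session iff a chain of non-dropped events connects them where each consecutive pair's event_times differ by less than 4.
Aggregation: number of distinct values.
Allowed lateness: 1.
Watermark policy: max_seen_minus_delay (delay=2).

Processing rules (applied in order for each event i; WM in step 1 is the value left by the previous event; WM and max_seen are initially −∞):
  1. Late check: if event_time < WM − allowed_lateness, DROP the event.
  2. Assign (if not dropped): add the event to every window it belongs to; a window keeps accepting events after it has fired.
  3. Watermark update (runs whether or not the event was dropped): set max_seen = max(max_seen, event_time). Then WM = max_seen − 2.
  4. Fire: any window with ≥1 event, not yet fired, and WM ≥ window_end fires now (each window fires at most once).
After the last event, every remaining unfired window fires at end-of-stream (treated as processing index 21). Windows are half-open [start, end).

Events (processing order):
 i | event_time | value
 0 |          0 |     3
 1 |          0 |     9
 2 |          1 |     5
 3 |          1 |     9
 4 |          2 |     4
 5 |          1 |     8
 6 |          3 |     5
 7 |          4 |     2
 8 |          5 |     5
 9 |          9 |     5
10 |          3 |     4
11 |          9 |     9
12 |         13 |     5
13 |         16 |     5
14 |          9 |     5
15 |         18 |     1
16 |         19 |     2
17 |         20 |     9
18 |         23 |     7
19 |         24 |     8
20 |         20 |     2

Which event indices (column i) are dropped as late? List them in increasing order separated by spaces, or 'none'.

10 14 20

i=0 t=0 v=3: → [0,4); WM=-2
i=1 t=0 v=9: → [0,4); WM=-2
i=2 t=1 v=5: → [0,5); WM=-1
i=3 t=1 v=9: → [0,5); WM=-1
i=4 t=2 v=4: → [0,6); WM=0
i=5 t=1 v=8: → [0,6); WM=0
i=6 t=3 v=5: → [0,7); WM=1
i=7 t=4 v=2: → [0,8); WM=2
i=8 t=5 v=5: → [0,9); WM=3
i=9 t=9 v=5: → [9,13); WM=7
i=10 t=3 v=4: DROP (t<7-1); WM=7
i=11 t=9 v=9: → [9,13); WM=7
i=12 t=13 v=5: → [13,17); WM=11
i=13 t=16 v=5: → [13,20); WM=14
i=14 t=9 v=5: DROP (t<14-1); WM=14
i=15 t=18 v=1: → [13,22); WM=16
i=16 t=19 v=2: → [13,23); WM=17
i=17 t=20 v=9: → [13,24); WM=18
i=18 t=23 v=7: → [13,27); WM=21
i=19 t=24 v=8: → [13,28); WM=22
i=20 t=20 v=2: DROP (t<22-1); WM=22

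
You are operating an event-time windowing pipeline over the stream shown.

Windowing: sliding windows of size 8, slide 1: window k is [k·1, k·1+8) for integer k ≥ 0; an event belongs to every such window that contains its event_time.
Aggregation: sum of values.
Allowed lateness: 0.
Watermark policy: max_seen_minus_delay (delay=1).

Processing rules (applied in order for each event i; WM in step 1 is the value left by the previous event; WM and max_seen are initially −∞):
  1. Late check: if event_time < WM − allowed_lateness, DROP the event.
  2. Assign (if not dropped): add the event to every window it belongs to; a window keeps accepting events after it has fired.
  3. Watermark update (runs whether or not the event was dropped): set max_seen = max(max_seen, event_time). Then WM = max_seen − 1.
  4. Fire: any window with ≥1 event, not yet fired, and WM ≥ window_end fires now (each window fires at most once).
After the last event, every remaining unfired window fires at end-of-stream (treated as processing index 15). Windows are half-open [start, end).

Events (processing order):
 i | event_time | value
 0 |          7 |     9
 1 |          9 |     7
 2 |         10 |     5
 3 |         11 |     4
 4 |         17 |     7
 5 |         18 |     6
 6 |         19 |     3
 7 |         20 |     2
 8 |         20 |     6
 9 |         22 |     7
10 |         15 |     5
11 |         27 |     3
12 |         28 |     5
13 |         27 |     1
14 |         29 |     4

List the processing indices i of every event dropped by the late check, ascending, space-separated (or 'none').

10

i=0 t=7 v=9: → [7,15),[6,14),[5,13),[4,12),[3,11),[2,10),[1,9),[0,8); WM=6
i=1 t=9 v=7: → [9,17),[8,16),[7,15),[6,14),[5,13),[4,12),[3,11),[2,10); WM=8; [0,8) fires=9
i=2 t=10 v=5: → [10,18),[9,17),[8,16),[7,15),[6,14),[5,13),[4,12),[3,11); WM=9; [1,9) fires=9
i=3 t=11 v=4: → [11,19),[10,18),[9,17),[8,16),[7,15),[6,14),[5,13),[4,12); WM=10; [2,10) fires=16
i=4 t=17 v=7: → [17,25),[16,24),[15,23),[14,22),[13,21),[12,20),[11,19),[10,18); WM=16; [3,11) fires=21 [4,12) fires=25 [5,13) fires=25 [6,14) fires=25 [7,15) fires=25 [8,16) fires=16
i=5 t=18 v=6: → [18,26),[17,25),[16,24),[15,23),[14,22),[13,21),[12,20),[11,19); WM=17; [9,17) fires=16
i=6 t=19 v=3: → [19,27),[18,26),[17,25),[16,24),[15,23),[14,22),[13,21),[12,20); WM=18; [10,18) fires=16
i=7 t=20 v=2: → [20,28),[19,27),[18,26),[17,25),[16,24),[15,23),[14,22),[13,21); WM=19; [11,19) fires=17
i=8 t=20 v=6: → [20,28),[19,27),[18,26),[17,25),[16,24),[15,23),[14,22),[13,21); WM=19
i=9 t=22 v=7: → [22,30),[21,29),[20,28),[19,27),[18,26),[17,25),[16,24),[15,23); WM=21; [12,20) fires=16 [13,21) fires=24
i=10 t=15 v=5: DROP (t<21-0); WM=21
i=11 t=27 v=3: → [27,35),[26,34),[25,33),[24,32),[23,31),[22,30),[21,29),[20,28); WM=26; [14,22) fires=24 [15,23) fires=31 [16,24) fires=31 [17,25) fires=31 [18,26) fires=24
i=12 t=28 v=5: → [28,36),[27,35),[26,34),[25,33),[24,32),[23,31),[22,30),[21,29); WM=27; [19,27) fires=18
i=13 t=27 v=1: → [27,35),[26,34),[25,33),[24,32),[23,31),[22,30),[21,29),[20,28); WM=27
i=14 t=29 v=4: → [29,37),[28,36),[27,35),[26,34),[25,33),[24,32),[23,31),[22,30); WM=28; [20,28) fires=19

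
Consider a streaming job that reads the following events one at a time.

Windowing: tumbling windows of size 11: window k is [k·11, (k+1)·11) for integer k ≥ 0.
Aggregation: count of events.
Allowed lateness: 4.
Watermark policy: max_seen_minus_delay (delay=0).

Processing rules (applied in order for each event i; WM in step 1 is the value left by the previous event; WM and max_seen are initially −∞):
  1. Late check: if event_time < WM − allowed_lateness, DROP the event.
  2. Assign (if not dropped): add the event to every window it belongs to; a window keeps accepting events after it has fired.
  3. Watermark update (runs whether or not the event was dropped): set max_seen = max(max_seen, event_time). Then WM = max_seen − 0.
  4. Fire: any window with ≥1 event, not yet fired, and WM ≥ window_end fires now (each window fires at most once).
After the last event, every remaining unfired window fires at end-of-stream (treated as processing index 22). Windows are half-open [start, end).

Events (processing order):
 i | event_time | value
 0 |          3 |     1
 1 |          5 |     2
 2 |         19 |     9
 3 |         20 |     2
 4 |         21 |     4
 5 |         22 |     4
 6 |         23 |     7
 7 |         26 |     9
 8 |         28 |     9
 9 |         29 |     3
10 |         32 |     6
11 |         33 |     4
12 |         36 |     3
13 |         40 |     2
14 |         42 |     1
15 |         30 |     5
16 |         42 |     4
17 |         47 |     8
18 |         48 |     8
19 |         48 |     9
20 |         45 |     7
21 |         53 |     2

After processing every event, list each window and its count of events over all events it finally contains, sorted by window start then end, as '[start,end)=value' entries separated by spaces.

i=0 t=3 v=1: → [0,11); WM=3
i=1 t=5 v=2: → [0,11); WM=5
i=2 t=19 v=9: → [11,22); WM=19; [0,11) fires=2
i=3 t=20 v=2: → [11,22); WM=20
i=4 t=21 v=4: → [11,22); WM=21
i=5 t=22 v=4: → [22,33); WM=22; [11,22) fires=3
i=6 t=23 v=7: → [22,33); WM=23
i=7 t=26 v=9: → [22,33); WM=26
i=8 t=28 v=9: → [22,33); WM=28
i=9 t=29 v=3: → [22,33); WM=29
i=10 t=32 v=6: → [22,33); WM=32
i=11 t=33 v=4: → [33,44); WM=33; [22,33) fires=6
i=12 t=36 v=3: → [33,44); WM=36
i=13 t=40 v=2: → [33,44); WM=40
i=14 t=42 v=1: → [33,44); WM=42
i=15 t=30 v=5: DROP (t<42-4); WM=42
i=16 t=42 v=4: → [33,44); WM=42
i=17 t=47 v=8: → [44,55); WM=47; [33,44) fires=5
i=18 t=48 v=8: → [44,55); WM=48
i=19 t=48 v=9: → [44,55); WM=48
i=20 t=45 v=7: → [44,55); WM=48
i=21 t=53 v=2: → [44,55); WM=53

[0,11)=2 [11,22)=3 [22,33)=6 [33,44)=5 [44,55)=5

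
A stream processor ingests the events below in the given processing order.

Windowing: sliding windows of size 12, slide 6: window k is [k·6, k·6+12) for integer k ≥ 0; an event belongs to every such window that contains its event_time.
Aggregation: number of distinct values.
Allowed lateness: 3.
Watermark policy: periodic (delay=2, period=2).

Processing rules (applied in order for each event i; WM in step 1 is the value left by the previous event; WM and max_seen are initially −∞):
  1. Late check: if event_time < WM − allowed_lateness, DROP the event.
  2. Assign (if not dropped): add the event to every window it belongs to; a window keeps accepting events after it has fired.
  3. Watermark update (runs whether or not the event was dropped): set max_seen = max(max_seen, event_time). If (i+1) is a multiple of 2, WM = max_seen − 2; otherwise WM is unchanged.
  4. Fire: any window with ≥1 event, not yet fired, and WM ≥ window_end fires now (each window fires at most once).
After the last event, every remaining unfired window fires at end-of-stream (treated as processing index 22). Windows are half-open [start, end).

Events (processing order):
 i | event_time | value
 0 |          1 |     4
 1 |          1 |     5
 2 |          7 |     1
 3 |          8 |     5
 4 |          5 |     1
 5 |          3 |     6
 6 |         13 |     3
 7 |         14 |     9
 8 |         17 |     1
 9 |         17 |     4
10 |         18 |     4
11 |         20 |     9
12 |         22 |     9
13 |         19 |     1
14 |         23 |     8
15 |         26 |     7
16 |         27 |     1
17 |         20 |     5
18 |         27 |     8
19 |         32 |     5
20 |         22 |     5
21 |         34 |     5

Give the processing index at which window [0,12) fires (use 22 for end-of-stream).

7

i=0 t=1 v=4: → [0,12); WM=−∞
i=1 t=1 v=5: → [0,12); WM=-1
i=2 t=7 v=1: → [6,18),[0,12); WM=-1
i=3 t=8 v=5: → [6,18),[0,12); WM=6
i=4 t=5 v=1: → [0,12); WM=6
i=5 t=3 v=6: → [0,12); WM=6
i=6 t=13 v=3: → [12,24),[6,18); WM=6
i=7 t=14 v=9: → [12,24),[6,18); WM=12; [0,12) fires=4
i=8 t=17 v=1: → [12,24),[6,18); WM=12
i=9 t=17 v=4: → [12,24),[6,18); WM=15
i=10 t=18 v=4: → [18,30),[12,24); WM=15
i=11 t=20 v=9: → [18,30),[12,24); WM=18; [6,18) fires=5
i=12 t=22 v=9: → [18,30),[12,24); WM=18
i=13 t=19 v=1: → [18,30),[12,24); WM=20
i=14 t=23 v=8: → [18,30),[12,24); WM=20
i=15 t=26 v=7: → [24,36),[18,30); WM=24; [12,24) fires=5
i=16 t=27 v=1: → [24,36),[18,30); WM=24
i=17 t=20 v=5: DROP (t<24-3); WM=25
i=18 t=27 v=8: → [24,36),[18,30); WM=25
i=19 t=32 v=5: → [30,42),[24,36); WM=30; [18,30) fires=5
i=20 t=22 v=5: DROP (t<30-3); WM=30
i=21 t=34 v=5: → [30,42),[24,36); WM=32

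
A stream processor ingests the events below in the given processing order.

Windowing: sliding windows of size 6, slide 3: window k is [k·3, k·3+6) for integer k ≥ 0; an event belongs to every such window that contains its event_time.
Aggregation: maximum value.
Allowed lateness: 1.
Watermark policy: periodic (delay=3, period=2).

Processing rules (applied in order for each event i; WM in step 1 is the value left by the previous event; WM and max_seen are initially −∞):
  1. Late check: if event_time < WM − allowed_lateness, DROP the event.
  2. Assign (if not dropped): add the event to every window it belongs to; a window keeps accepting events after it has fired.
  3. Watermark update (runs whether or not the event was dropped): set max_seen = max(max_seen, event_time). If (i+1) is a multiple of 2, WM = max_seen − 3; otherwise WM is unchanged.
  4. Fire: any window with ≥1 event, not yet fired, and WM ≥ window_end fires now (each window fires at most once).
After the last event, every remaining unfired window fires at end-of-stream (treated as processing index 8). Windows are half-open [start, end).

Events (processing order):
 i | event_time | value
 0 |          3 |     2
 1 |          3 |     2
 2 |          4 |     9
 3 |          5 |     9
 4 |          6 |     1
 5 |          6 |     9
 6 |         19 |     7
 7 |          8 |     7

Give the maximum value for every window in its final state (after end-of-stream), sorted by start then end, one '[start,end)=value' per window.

[0,6)=9 [3,9)=9 [6,12)=9 [15,21)=7 [18,24)=7

i=0 t=3 v=2: → [3,9),[0,6); WM=−∞
i=1 t=3 v=2: → [3,9),[0,6); WM=0
i=2 t=4 v=9: → [3,9),[0,6); WM=0
i=3 t=5 v=9: → [3,9),[0,6); WM=2
i=4 t=6 v=1: → [6,12),[3,9); WM=2
i=5 t=6 v=9: → [6,12),[3,9); WM=3
i=6 t=19 v=7: → [18,24),[15,21); WM=3
i=7 t=8 v=7: → [6,12),[3,9); WM=16; [0,6) fires=9 [3,9) fires=9 [6,12) fires=9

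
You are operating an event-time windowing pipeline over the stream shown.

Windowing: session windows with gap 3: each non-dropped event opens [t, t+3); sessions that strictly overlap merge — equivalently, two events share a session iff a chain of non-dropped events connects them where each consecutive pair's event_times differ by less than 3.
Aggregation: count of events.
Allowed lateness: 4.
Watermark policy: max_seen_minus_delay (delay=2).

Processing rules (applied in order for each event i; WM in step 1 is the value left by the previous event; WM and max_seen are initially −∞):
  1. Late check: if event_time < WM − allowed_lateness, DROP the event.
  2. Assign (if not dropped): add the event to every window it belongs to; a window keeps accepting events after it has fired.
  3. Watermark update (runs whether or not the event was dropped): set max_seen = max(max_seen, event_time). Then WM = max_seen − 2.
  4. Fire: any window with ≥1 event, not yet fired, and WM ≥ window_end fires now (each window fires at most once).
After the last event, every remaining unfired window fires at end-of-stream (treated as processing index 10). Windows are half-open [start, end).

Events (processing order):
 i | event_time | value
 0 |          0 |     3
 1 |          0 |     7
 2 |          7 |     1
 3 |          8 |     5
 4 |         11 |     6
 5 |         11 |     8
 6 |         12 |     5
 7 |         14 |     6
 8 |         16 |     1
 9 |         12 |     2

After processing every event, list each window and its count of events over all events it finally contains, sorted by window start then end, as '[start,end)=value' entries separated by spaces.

[0,3)=2 [7,11)=2 [11,19)=6

i=0 t=0 v=3: → [0,3); WM=-2
i=1 t=0 v=7: → [0,3); WM=-2
i=2 t=7 v=1: → [7,10); WM=5
i=3 t=8 v=5: → [7,11); WM=6
i=4 t=11 v=6: → [11,14); WM=9
i=5 t=11 v=8: → [11,14); WM=9
i=6 t=12 v=5: → [11,15); WM=10
i=7 t=14 v=6: → [11,17); WM=12
i=8 t=16 v=1: → [11,19); WM=14
i=9 t=12 v=2: → [11,19); WM=14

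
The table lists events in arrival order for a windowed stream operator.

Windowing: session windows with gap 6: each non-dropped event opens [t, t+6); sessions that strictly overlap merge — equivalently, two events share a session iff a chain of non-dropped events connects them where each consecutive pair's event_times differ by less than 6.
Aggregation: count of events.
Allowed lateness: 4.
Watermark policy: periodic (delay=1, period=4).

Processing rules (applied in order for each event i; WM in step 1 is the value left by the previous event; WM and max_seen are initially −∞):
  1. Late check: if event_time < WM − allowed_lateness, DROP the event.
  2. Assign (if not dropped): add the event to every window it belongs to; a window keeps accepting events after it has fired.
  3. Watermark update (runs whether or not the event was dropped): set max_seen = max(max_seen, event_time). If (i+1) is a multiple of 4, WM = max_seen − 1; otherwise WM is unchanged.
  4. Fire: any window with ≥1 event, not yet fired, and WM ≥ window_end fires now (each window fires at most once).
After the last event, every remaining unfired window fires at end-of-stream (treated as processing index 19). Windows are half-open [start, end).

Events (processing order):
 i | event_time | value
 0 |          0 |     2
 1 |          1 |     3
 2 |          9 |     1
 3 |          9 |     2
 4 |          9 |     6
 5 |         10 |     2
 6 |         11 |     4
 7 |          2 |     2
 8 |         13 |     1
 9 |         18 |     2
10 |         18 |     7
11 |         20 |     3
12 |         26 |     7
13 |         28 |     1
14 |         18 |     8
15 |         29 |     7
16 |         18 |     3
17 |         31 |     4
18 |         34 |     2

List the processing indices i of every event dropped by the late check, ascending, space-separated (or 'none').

7 16

i=0 t=0 v=2: → [0,6); WM=−∞
i=1 t=1 v=3: → [0,7); WM=−∞
i=2 t=9 v=1: → [9,15); WM=−∞
i=3 t=9 v=2: → [9,15); WM=8
i=4 t=9 v=6: → [9,15); WM=8
i=5 t=10 v=2: → [9,16); WM=8
i=6 t=11 v=4: → [9,17); WM=8
i=7 t=2 v=2: DROP (t<8-4); WM=10
i=8 t=13 v=1: → [9,19); WM=10
i=9 t=18 v=2: → [9,24); WM=10
i=10 t=18 v=7: → [9,24); WM=10
i=11 t=20 v=3: → [9,26); WM=19
i=12 t=26 v=7: → [26,32); WM=19
i=13 t=28 v=1: → [26,34); WM=19
i=14 t=18 v=8: → [9,26); WM=19
i=15 t=29 v=7: → [26,35); WM=28
i=16 t=18 v=3: DROP (t<28-4); WM=28
i=17 t=31 v=4: → [26,37); WM=28
i=18 t=34 v=2: → [26,40); WM=28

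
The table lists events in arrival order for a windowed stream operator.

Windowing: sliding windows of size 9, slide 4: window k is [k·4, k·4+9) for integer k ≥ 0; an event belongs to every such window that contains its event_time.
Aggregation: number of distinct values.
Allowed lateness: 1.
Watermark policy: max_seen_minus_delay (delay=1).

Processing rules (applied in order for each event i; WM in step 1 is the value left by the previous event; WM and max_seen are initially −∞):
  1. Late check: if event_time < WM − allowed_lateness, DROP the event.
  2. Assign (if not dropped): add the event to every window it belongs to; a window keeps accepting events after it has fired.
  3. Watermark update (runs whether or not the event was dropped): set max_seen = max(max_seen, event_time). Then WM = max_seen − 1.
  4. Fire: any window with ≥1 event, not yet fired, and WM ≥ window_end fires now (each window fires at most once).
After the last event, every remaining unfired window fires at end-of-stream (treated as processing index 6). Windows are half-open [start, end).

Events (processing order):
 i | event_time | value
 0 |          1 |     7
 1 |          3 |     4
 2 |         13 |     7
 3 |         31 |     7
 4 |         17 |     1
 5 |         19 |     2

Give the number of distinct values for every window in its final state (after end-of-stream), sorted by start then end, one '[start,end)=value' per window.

[0,9)=2 [8,17)=1 [12,21)=1 [24,33)=1 [28,37)=1

i=0 t=1 v=7: → [0,9); WM=0
i=1 t=3 v=4: → [0,9); WM=2
i=2 t=13 v=7: → [12,21),[8,17); WM=12; [0,9) fires=2
i=3 t=31 v=7: → [28,37),[24,33); WM=30; [8,17) fires=1 [12,21) fires=1
i=4 t=17 v=1: DROP (t<30-1); WM=30
i=5 t=19 v=2: DROP (t<30-1); WM=30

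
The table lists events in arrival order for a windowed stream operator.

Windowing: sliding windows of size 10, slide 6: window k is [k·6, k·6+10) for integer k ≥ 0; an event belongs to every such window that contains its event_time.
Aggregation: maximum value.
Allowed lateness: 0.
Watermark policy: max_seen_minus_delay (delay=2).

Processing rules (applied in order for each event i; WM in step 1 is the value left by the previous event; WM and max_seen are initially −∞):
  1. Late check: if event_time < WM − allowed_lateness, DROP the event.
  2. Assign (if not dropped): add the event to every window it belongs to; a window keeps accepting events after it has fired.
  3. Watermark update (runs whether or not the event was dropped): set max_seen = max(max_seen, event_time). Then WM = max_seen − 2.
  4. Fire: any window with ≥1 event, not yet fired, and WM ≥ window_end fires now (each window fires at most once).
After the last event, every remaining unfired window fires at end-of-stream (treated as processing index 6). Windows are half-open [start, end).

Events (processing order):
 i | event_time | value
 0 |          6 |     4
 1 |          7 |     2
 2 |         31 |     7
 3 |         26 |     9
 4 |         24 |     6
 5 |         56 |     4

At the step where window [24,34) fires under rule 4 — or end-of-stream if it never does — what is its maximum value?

i=0 t=6 v=4: → [6,16),[0,10); WM=4
i=1 t=7 v=2: → [6,16),[0,10); WM=5
i=2 t=31 v=7: → [30,40),[24,34); WM=29; [0,10) fires=4 [6,16) fires=4
i=3 t=26 v=9: DROP (t<29-0); WM=29
i=4 t=24 v=6: DROP (t<29-0); WM=29
i=5 t=56 v=4: → [54,64),[48,58); WM=54; [24,34) fires=7 [30,40) fires=7

7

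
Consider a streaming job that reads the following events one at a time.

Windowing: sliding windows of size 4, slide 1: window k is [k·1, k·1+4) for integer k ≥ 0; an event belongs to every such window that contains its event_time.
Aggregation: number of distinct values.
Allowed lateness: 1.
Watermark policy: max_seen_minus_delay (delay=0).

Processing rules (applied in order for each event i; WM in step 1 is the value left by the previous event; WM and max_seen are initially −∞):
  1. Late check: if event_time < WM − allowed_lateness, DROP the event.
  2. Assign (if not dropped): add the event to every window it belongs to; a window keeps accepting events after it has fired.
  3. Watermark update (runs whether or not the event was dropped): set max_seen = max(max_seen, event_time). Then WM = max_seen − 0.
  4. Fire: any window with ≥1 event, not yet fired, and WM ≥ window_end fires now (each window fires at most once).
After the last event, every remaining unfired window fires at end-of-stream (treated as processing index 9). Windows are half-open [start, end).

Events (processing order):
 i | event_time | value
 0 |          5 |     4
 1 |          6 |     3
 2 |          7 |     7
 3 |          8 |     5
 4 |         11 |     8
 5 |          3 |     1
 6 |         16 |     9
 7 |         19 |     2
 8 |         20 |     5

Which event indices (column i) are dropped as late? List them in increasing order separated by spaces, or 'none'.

i=0 t=5 v=4: → [5,9),[4,8),[3,7),[2,6); WM=5
i=1 t=6 v=3: → [6,10),[5,9),[4,8),[3,7); WM=6; [2,6) fires=1
i=2 t=7 v=7: → [7,11),[6,10),[5,9),[4,8); WM=7; [3,7) fires=2
i=3 t=8 v=5: → [8,12),[7,11),[6,10),[5,9); WM=8; [4,8) fires=3
i=4 t=11 v=8: → [11,15),[10,14),[9,13),[8,12); WM=11; [5,9) fires=4 [6,10) fires=3 [7,11) fires=2
i=5 t=3 v=1: DROP (t<11-1); WM=11
i=6 t=16 v=9: → [16,20),[15,19),[14,18),[13,17); WM=16; [8,12) fires=2 [9,13) fires=1 [10,14) fires=1 [11,15) fires=1
i=7 t=19 v=2: → [19,23),[18,22),[17,21),[16,20); WM=19; [13,17) fires=1 [14,18) fires=1 [15,19) fires=1
i=8 t=20 v=5: → [20,24),[19,23),[18,22),[17,21); WM=20; [16,20) fires=2

5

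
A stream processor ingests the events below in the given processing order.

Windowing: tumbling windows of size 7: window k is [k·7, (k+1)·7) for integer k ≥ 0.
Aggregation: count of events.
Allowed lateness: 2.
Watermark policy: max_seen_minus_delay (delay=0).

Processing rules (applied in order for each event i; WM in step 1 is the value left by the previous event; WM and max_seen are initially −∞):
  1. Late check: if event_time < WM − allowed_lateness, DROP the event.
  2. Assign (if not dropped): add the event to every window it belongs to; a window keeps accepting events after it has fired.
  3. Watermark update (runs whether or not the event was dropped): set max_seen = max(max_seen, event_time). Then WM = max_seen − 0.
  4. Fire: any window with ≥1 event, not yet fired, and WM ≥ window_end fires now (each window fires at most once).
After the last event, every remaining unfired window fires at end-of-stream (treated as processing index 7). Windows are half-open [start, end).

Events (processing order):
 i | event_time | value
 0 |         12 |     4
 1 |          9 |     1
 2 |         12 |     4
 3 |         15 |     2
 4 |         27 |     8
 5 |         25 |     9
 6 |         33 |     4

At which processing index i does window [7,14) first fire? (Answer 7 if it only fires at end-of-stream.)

3

i=0 t=12 v=4: → [7,14); WM=12
i=1 t=9 v=1: DROP (t<12-2); WM=12
i=2 t=12 v=4: → [7,14); WM=12
i=3 t=15 v=2: → [14,21); WM=15; [7,14) fires=2
i=4 t=27 v=8: → [21,28); WM=27; [14,21) fires=1
i=5 t=25 v=9: → [21,28); WM=27
i=6 t=33 v=4: → [28,35); WM=33; [21,28) fires=2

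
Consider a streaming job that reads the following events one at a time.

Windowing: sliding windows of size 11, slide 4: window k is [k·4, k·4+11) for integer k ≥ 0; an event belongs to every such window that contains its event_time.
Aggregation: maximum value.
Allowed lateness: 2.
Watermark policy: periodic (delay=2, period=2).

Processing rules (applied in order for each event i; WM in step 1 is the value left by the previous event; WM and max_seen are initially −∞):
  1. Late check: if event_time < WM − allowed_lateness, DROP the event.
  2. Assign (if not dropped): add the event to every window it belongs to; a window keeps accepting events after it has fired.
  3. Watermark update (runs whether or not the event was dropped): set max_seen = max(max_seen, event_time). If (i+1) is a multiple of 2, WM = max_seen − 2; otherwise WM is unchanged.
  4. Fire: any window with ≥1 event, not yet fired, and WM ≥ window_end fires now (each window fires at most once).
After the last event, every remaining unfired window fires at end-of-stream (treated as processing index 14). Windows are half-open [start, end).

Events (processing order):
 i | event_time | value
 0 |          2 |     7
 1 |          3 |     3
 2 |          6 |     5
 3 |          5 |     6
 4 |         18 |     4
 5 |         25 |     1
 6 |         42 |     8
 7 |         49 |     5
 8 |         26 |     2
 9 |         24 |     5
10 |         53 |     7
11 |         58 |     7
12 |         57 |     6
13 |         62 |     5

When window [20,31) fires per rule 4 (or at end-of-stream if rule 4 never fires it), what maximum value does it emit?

1

i=0 t=2 v=7: → [0,11); WM=−∞
i=1 t=3 v=3: → [0,11); WM=1
i=2 t=6 v=5: → [4,15),[0,11); WM=1
i=3 t=5 v=6: → [4,15),[0,11); WM=4
i=4 t=18 v=4: → [16,27),[12,23),[8,19); WM=4
i=5 t=25 v=1: → [24,35),[20,31),[16,27); WM=23; [0,11) fires=7 [4,15) fires=6 [8,19) fires=4 [12,23) fires=4
i=6 t=42 v=8: → [40,51),[36,47),[32,43); WM=23
i=7 t=49 v=5: → [48,59),[44,55),[40,51); WM=47; [16,27) fires=4 [20,31) fires=1 [24,35) fires=1 [32,43) fires=8 [36,47) fires=8
i=8 t=26 v=2: DROP (t<47-2); WM=47
i=9 t=24 v=5: DROP (t<47-2); WM=47
i=10 t=53 v=7: → [52,63),[48,59),[44,55); WM=47
i=11 t=58 v=7: → [56,67),[52,63),[48,59); WM=56; [40,51) fires=8 [44,55) fires=7
i=12 t=57 v=6: → [56,67),[52,63),[48,59); WM=56
i=13 t=62 v=5: → [60,71),[56,67),[52,63); WM=60; [48,59) fires=7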